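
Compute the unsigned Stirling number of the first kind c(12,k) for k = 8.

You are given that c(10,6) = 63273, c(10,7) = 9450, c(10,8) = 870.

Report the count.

357423

@11  (11,7):9450·10+63273→157773, (11,8):870·10+9450→18150
@12  (12,8):18150·11+157773→357423
Read c(12,8) = 357423.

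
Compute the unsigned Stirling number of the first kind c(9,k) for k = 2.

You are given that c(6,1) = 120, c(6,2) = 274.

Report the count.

109584

i=7: T(7,1)=0+6·120=720 | T(7,2)=120+6·274=1764
i=8: T(8,1)=0+7·720=5040 | T(8,2)=720+7·1764=13068
i=9: T(9,2)=5040+8·13068=109584
Read c(9,2) = 109584.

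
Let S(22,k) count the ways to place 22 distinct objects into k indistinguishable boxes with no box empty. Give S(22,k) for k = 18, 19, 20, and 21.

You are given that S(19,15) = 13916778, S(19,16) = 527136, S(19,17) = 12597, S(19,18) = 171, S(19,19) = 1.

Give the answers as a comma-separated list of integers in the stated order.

53374629, 1389850, 23485, 231

@20  (20,16):527136·16+13916778→22350954, (20,17):12597·17+527136→741285, (20,18):171·18+12597→15675, (20,19):1·19+171→190, (20,20):0·20+1→1
@21  (21,17):741285·17+22350954→34952799, (21,18):15675·18+741285→1023435, (21,19):190·19+15675→19285, (21,20):1·20+190→210, (21,21):0·21+1→1
@22  (22,18):1023435·18+34952799→53374629, (22,19):19285·19+1023435→1389850, (22,20):210·20+19285→23485, (22,21):1·21+210→231
Read S(22,18) = 53374629, S(22,19) = 1389850, S(22,20) = 23485, S(22,21) = 231.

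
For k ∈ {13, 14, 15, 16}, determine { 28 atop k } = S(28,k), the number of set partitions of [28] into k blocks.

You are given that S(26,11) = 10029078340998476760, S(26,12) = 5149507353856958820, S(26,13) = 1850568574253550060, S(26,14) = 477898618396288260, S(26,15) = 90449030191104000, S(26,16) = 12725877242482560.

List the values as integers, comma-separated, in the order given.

r27: T_27,12=12×5149507353856958820+10029078340998476760=71823166587281982600; T_27,13=13×1850568574253550060+5149507353856958820=29206898819153109600; T_27,14=14×477898618396288260+1850568574253550060=8541149231801585700; T_27,15=15×90449030191104000+477898618396288260=1834634071262848260; T_27,16=16×12725877242482560+90449030191104000=294063066070824960
r28: T_28,13=13×29206898819153109600+71823166587281982600=451512851236272407400; T_28,14=14×8541149231801585700+29206898819153109600=148782988064375309400; T_28,15=15×1834634071262848260+8541149231801585700=36060660300744309600; T_28,16=16×294063066070824960+1834634071262848260=6539643128396047620
Read S(28,13) = 451512851236272407400, S(28,14) = 148782988064375309400, S(28,15) = 36060660300744309600, S(28,16) = 6539643128396047620.

451512851236272407400, 148782988064375309400, 36060660300744309600, 6539643128396047620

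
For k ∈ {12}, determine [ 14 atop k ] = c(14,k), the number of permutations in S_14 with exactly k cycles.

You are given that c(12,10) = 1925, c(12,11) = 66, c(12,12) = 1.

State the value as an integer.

r13: T_13,11=12×66+1925=2717; T_13,12=12×1+66=78
r14: T_14,12=13×78+2717=3731
Read c(14,12) = 3731.

3731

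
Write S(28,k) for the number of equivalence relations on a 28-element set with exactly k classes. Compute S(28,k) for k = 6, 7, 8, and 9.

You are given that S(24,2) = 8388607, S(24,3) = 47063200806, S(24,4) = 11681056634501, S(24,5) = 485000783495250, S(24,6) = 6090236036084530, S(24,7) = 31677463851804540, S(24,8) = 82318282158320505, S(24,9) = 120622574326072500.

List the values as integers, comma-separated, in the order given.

r25: T_25,3=3×47063200806+8388607=141197991025; T_25,4=4×11681056634501+47063200806=46771289738810; T_25,5=5×485000783495250+11681056634501=2436684974110751; T_25,6=6×6090236036084530+485000783495250=37026417000002430; T_25,7=7×31677463851804540+6090236036084530=227832482998716310; T_25,8=8×82318282158320505+31677463851804540=690223721118368580; T_25,9=9×120622574326072500+82318282158320505=1167921451092973005
r26: T_26,4=4×46771289738810+141197991025=187226356946265; T_26,5=5×2436684974110751+46771289738810=12230196160292565; T_26,6=6×37026417000002430+2436684974110751=224595186974125331; T_26,7=7×227832482998716310+37026417000002430=1631853797991016600; T_26,8=8×690223721118368580+227832482998716310=5749622251945664950; T_26,9=9×1167921451092973005+690223721118368580=11201516780955125625
r27: T_27,5=5×12230196160292565+187226356946265=61338207158409090; T_27,6=6×224595186974125331+12230196160292565=1359801318005044551; T_27,7=7×1631853797991016600+224595186974125331=11647571772911241531; T_27,8=8×5749622251945664950+1631853797991016600=47628831813556336200; T_27,9=9×11201516780955125625+5749622251945664950=106563273280541795575
r28: T_28,6=6×1359801318005044551+61338207158409090=8220146115188676396; T_28,7=7×11647571772911241531+1359801318005044551=82892803728383735268; T_28,8=8×47628831813556336200+11647571772911241531=392678226281361931131; T_28,9=9×106563273280541795575+47628831813556336200=1006698291338432496375
Read S(28,6) = 8220146115188676396, S(28,7) = 82892803728383735268, S(28,8) = 392678226281361931131, S(28,9) = 1006698291338432496375.

8220146115188676396, 82892803728383735268, 392678226281361931131, 1006698291338432496375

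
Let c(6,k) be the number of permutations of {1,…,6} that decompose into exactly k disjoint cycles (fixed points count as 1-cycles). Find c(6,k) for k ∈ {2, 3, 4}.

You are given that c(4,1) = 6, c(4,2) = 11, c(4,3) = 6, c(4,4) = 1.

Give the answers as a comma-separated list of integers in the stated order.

274, 225, 85

@5  (5,1):6·4+0→24, (5,2):11·4+6→50, (5,3):6·4+11→35, (5,4):1·4+6→10
@6  (6,2):50·5+24→274, (6,3):35·5+50→225, (6,4):10·5+35→85
Read c(6,2) = 274, c(6,3) = 225, c(6,4) = 85.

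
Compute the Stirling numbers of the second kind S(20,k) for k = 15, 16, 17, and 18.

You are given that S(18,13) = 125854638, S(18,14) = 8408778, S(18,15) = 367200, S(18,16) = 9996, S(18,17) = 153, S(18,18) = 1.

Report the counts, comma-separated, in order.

row 19: T[19][14]=14·8408778+125854638=243577530  T[19][15]=15·367200+8408778=13916778  T[19][16]=16·9996+367200=527136  T[19][17]=17·153+9996=12597  T[19][18]=18·1+153=171
row 20: T[20][15]=15·13916778+243577530=452329200  T[20][16]=16·527136+13916778=22350954  T[20][17]=17·12597+527136=741285  T[20][18]=18·171+12597=15675
Read S(20,15) = 452329200, S(20,16) = 22350954, S(20,17) = 741285, S(20,18) = 15675.

452329200, 22350954, 741285, 15675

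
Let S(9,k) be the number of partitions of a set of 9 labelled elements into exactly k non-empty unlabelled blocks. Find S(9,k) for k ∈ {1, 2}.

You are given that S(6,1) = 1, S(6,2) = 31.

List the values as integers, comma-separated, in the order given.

@7  (7,1):1·1+0→1, (7,2):31·2+1→63
@8  (8,1):1·1+0→1, (8,2):63·2+1→127
@9  (9,1):1·1+0→1, (9,2):127·2+1→255
Read S(9,1) = 1, S(9,2) = 255.

1, 255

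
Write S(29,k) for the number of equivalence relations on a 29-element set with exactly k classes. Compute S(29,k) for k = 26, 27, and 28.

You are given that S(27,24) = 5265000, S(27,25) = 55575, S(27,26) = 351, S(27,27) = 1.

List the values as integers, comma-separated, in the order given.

8336601, 74907, 406

[28] T[28,25]:25*55575+5265000=6654375 · T[28,26]:26*351+55575=64701 · T[28,27]:27*1+351=378 · T[28,28]:28*0+1=1
[29] T[29,26]:26*64701+6654375=8336601 · T[29,27]:27*378+64701=74907 · T[29,28]:28*1+378=406
Read S(29,26) = 8336601, S(29,27) = 74907, S(29,28) = 406.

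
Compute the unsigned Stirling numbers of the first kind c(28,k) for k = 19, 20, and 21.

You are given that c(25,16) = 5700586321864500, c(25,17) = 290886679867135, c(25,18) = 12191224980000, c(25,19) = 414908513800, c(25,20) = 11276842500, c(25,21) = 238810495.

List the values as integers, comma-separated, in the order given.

60383004803151030, 2280730371654735, 71603372991150

[26] T[26,17]:25*290886679867135+5700586321864500=12972753318542875 · T[26,18]:25*12191224980000+290886679867135=595667304367135 · T[26,19]:25*414908513800+12191224980000=22563937825000 · T[26,20]:25*11276842500+414908513800=696829576300 · T[26,21]:25*238810495+11276842500=17247104875
[27] T[27,18]:26*595667304367135+12972753318542875=28460103232088385 · T[27,19]:26*22563937825000+595667304367135=1182329687817135 · T[27,20]:26*696829576300+22563937825000=40681506808800 · T[27,21]:26*17247104875+696829576300=1145254303050
[28] T[28,19]:27*1182329687817135+28460103232088385=60383004803151030 · T[28,20]:27*40681506808800+1182329687817135=2280730371654735 · T[28,21]:27*1145254303050+40681506808800=71603372991150
Read c(28,19) = 60383004803151030, c(28,20) = 2280730371654735, c(28,21) = 71603372991150.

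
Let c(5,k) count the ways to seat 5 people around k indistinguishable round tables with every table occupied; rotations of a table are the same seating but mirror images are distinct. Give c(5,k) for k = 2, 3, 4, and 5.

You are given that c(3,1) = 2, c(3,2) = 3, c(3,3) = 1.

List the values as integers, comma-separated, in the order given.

50, 35, 10, 1

[4] T[4,1]:3*2+0=6 · T[4,2]:3*3+2=11 · T[4,3]:3*1+3=6 · T[4,4]:3*0+1=1
[5] T[5,2]:4*11+6=50 · T[5,3]:4*6+11=35 · T[5,4]:4*1+6=10 · T[5,5]:4*0+1=1
Read c(5,2) = 50, c(5,3) = 35, c(5,4) = 10, c(5,5) = 1.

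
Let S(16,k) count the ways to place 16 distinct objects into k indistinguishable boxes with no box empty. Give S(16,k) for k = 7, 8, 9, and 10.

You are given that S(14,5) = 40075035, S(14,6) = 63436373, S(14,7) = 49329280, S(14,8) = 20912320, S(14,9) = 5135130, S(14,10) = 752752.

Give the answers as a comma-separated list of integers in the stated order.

3281882604, 2141764053, 820784250, 193754990

@15  (15,6):63436373·6+40075035→420693273, (15,7):49329280·7+63436373→408741333, (15,8):20912320·8+49329280→216627840, (15,9):5135130·9+20912320→67128490, (15,10):752752·10+5135130→12662650
@16  (16,7):408741333·7+420693273→3281882604, (16,8):216627840·8+408741333→2141764053, (16,9):67128490·9+216627840→820784250, (16,10):12662650·10+67128490→193754990
Read S(16,7) = 3281882604, S(16,8) = 2141764053, S(16,9) = 820784250, S(16,10) = 193754990.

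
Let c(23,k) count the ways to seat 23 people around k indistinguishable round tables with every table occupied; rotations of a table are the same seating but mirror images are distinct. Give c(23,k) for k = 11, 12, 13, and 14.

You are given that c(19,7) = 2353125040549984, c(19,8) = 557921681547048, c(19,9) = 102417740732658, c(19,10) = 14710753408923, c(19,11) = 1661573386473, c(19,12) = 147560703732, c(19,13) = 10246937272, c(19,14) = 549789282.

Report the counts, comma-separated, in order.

row 20: T[20][8]=19·557921681547048+2353125040549984=12953636989943896  T[20][9]=19·102417740732658+557921681547048=2503858755467550  T[20][10]=19·14710753408923+102417740732658=381922055502195  T[20][11]=19·1661573386473+14710753408923=46280647751910  T[20][12]=19·147560703732+1661573386473=4465226757381  T[20][13]=19·10246937272+147560703732=342252511900  T[20][14]=19·549789282+10246937272=20692933630
row 21: T[21][9]=20·2503858755467550+12953636989943896=63030812099294896  T[21][10]=20·381922055502195+2503858755467550=10142299865511450  T[21][11]=20·46280647751910+381922055502195=1307535010540395  T[21][12]=20·4465226757381+46280647751910=135585182899530  T[21][13]=20·342252511900+4465226757381=11310276995381  T[21][14]=20·20692933630+342252511900=756111184500
row 22: T[22][10]=21·10142299865511450+63030812099294896=276019109275035346  T[22][11]=21·1307535010540395+10142299865511450=37600535086859745  T[22][12]=21·135585182899530+1307535010540395=4154823851430525  T[22][13]=21·11310276995381+135585182899530=373100999802531  T[22][14]=21·756111184500+11310276995381=27188611869881
row 23: T[23][11]=22·37600535086859745+276019109275035346=1103230881185949736  T[23][12]=22·4154823851430525+37600535086859745=129006659818331295  T[23][13]=22·373100999802531+4154823851430525=12363045847086207  T[23][14]=22·27188611869881+373100999802531=971250460939913
Read c(23,11) = 1103230881185949736, c(23,12) = 129006659818331295, c(23,13) = 12363045847086207, c(23,14) = 971250460939913.

1103230881185949736, 129006659818331295, 12363045847086207, 971250460939913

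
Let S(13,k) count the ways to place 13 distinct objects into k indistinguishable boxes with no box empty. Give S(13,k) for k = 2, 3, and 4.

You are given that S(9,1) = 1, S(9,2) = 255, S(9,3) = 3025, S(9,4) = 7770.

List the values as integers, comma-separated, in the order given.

4095, 261625, 2532530

r10: T_10,1=1×1+0=1; T_10,2=2×255+1=511; T_10,3=3×3025+255=9330; T_10,4=4×7770+3025=34105
r11: T_11,1=1×1+0=1; T_11,2=2×511+1=1023; T_11,3=3×9330+511=28501; T_11,4=4×34105+9330=145750
r12: T_12,1=1×1+0=1; T_12,2=2×1023+1=2047; T_12,3=3×28501+1023=86526; T_12,4=4×145750+28501=611501
r13: T_13,2=2×2047+1=4095; T_13,3=3×86526+2047=261625; T_13,4=4×611501+86526=2532530
Read S(13,2) = 4095, S(13,3) = 261625, S(13,4) = 2532530.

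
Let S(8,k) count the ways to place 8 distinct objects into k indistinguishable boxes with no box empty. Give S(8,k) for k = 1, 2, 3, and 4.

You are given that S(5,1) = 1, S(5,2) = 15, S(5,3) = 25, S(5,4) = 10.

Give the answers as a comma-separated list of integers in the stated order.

[6] T[6,1]:1*1+0=1 · T[6,2]:2*15+1=31 · T[6,3]:3*25+15=90 · T[6,4]:4*10+25=65
[7] T[7,1]:1*1+0=1 · T[7,2]:2*31+1=63 · T[7,3]:3*90+31=301 · T[7,4]:4*65+90=350
[8] T[8,1]:1*1+0=1 · T[8,2]:2*63+1=127 · T[8,3]:3*301+63=966 · T[8,4]:4*350+301=1701
Read S(8,1) = 1, S(8,2) = 127, S(8,3) = 966, S(8,4) = 1701.

1, 127, 966, 1701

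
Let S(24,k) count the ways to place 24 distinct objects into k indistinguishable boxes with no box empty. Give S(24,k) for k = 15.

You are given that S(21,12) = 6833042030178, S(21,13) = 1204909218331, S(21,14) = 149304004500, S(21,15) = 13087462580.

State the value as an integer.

195820242247080

i=22: T(22,13)=6833042030178+13·1204909218331=22496861868481 | T(22,14)=1204909218331+14·149304004500=3295165281331 | T(22,15)=149304004500+15·13087462580=345615943200
i=23: T(23,14)=22496861868481+14·3295165281331=68629175807115 | T(23,15)=3295165281331+15·345615943200=8479404429331
i=24: T(24,15)=68629175807115+15·8479404429331=195820242247080
Read S(24,15) = 195820242247080.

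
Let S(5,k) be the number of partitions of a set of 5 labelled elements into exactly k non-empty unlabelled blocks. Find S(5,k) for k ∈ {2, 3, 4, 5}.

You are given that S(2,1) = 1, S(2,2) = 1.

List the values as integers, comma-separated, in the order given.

15, 25, 10, 1

@3  (3,1):1·1+0→1, (3,2):1·2+1→3, (3,3):0·3+1→1
@4  (4,1):1·1+0→1, (4,2):3·2+1→7, (4,3):1·3+3→6, (4,4):0·4+1→1
@5  (5,2):7·2+1→15, (5,3):6·3+7→25, (5,4):1·4+6→10, (5,5):0·5+1→1
Read S(5,2) = 15, S(5,3) = 25, S(5,4) = 10, S(5,5) = 1.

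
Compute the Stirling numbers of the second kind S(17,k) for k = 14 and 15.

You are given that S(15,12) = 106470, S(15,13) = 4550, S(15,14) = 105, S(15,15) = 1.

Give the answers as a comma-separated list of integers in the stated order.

249900, 7820

i=16: T(16,13)=106470+13·4550=165620 | T(16,14)=4550+14·105=6020 | T(16,15)=105+15·1=120
i=17: T(17,14)=165620+14·6020=249900 | T(17,15)=6020+15·120=7820
Read S(17,14) = 249900, S(17,15) = 7820.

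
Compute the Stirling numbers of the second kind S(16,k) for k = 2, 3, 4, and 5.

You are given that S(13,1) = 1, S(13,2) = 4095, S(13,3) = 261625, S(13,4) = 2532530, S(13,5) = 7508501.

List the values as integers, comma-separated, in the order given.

32767, 7141686, 171798901, 1096190550

@14  (14,1):1·1+0→1, (14,2):4095·2+1→8191, (14,3):261625·3+4095→788970, (14,4):2532530·4+261625→10391745, (14,5):7508501·5+2532530→40075035
@15  (15,1):1·1+0→1, (15,2):8191·2+1→16383, (15,3):788970·3+8191→2375101, (15,4):10391745·4+788970→42355950, (15,5):40075035·5+10391745→210766920
@16  (16,2):16383·2+1→32767, (16,3):2375101·3+16383→7141686, (16,4):42355950·4+2375101→171798901, (16,5):210766920·5+42355950→1096190550
Read S(16,2) = 32767, S(16,3) = 7141686, S(16,4) = 171798901, S(16,5) = 1096190550.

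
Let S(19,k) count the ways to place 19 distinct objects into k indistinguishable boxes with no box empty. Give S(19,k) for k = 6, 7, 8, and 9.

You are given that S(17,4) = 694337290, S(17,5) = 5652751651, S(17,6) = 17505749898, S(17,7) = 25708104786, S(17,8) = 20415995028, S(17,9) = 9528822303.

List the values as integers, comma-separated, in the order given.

[18] T[18,5]:5*5652751651+694337290=28958095545 · T[18,6]:6*17505749898+5652751651=110687251039 · T[18,7]:7*25708104786+17505749898=197462483400 · T[18,8]:8*20415995028+25708104786=189036065010 · T[18,9]:9*9528822303+20415995028=106175395755
[19] T[19,6]:6*110687251039+28958095545=693081601779 · T[19,7]:7*197462483400+110687251039=1492924634839 · T[19,8]:8*189036065010+197462483400=1709751003480 · T[19,9]:9*106175395755+189036065010=1144614626805
Read S(19,6) = 693081601779, S(19,7) = 1492924634839, S(19,8) = 1709751003480, S(19,9) = 1144614626805.

693081601779, 1492924634839, 1709751003480, 1144614626805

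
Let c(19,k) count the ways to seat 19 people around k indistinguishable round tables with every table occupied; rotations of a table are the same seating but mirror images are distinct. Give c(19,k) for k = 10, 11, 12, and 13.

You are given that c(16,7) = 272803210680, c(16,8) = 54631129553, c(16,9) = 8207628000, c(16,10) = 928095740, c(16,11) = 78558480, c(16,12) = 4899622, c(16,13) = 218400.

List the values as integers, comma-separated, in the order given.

@17  (17,8):54631129553·16+272803210680→1146901283528, (17,9):8207628000·16+54631129553→185953177553, (17,10):928095740·16+8207628000→23057159840, (17,11):78558480·16+928095740→2185031420, (17,12):4899622·16+78558480→156952432, (17,13):218400·16+4899622→8394022
@18  (18,9):185953177553·17+1146901283528→4308105301929, (18,10):23057159840·17+185953177553→577924894833, (18,11):2185031420·17+23057159840→60202693980, (18,12):156952432·17+2185031420→4853222764, (18,13):8394022·17+156952432→299650806
@19  (19,10):577924894833·18+4308105301929→14710753408923, (19,11):60202693980·18+577924894833→1661573386473, (19,12):4853222764·18+60202693980→147560703732, (19,13):299650806·18+4853222764→10246937272
Read c(19,10) = 14710753408923, c(19,11) = 1661573386473, c(19,12) = 147560703732, c(19,13) = 10246937272.

14710753408923, 1661573386473, 147560703732, 10246937272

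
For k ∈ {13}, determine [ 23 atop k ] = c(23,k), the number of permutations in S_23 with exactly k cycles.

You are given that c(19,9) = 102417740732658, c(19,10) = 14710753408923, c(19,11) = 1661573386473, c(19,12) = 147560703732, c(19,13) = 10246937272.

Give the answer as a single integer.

12363045847086207

row 20: T[20][10]=19·14710753408923+102417740732658=381922055502195  T[20][11]=19·1661573386473+14710753408923=46280647751910  T[20][12]=19·147560703732+1661573386473=4465226757381  T[20][13]=19·10246937272+147560703732=342252511900
row 21: T[21][11]=20·46280647751910+381922055502195=1307535010540395  T[21][12]=20·4465226757381+46280647751910=135585182899530  T[21][13]=20·342252511900+4465226757381=11310276995381
row 22: T[22][12]=21·135585182899530+1307535010540395=4154823851430525  T[22][13]=21·11310276995381+135585182899530=373100999802531
row 23: T[23][13]=22·373100999802531+4154823851430525=12363045847086207
Read c(23,13) = 12363045847086207.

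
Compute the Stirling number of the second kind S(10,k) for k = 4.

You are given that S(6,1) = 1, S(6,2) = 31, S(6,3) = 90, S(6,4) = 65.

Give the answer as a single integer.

34105

i=7: T(7,1)=0+1·1=1 | T(7,2)=1+2·31=63 | T(7,3)=31+3·90=301 | T(7,4)=90+4·65=350
i=8: T(8,2)=1+2·63=127 | T(8,3)=63+3·301=966 | T(8,4)=301+4·350=1701
i=9: T(9,3)=127+3·966=3025 | T(9,4)=966+4·1701=7770
i=10: T(10,4)=3025+4·7770=34105
Read S(10,4) = 34105.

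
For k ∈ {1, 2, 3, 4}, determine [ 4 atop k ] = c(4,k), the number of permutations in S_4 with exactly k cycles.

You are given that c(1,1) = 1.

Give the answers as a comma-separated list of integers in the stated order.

6, 11, 6, 1

[2] T[2,1]:1*1+0=1 · T[2,2]:1*0+1=1
[3] T[3,1]:2*1+0=2 · T[3,2]:2*1+1=3 · T[3,3]:2*0+1=1
[4] T[4,1]:3*2+0=6 · T[4,2]:3*3+2=11 · T[4,3]:3*1+3=6 · T[4,4]:3*0+1=1
Read c(4,1) = 6, c(4,2) = 11, c(4,3) = 6, c(4,4) = 1.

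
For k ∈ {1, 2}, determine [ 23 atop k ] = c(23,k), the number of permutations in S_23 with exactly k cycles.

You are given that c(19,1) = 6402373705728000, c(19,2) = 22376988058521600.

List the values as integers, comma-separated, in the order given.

1124000727777607680000, 4148476779335454720000

i=20: T(20,1)=0+19·6402373705728000=121645100408832000 | T(20,2)=6402373705728000+19·22376988058521600=431565146817638400
i=21: T(21,1)=0+20·121645100408832000=2432902008176640000 | T(21,2)=121645100408832000+20·431565146817638400=8752948036761600000
i=22: T(22,1)=0+21·2432902008176640000=51090942171709440000 | T(22,2)=2432902008176640000+21·8752948036761600000=186244810780170240000
i=23: T(23,1)=0+22·51090942171709440000=1124000727777607680000 | T(23,2)=51090942171709440000+22·186244810780170240000=4148476779335454720000
Read c(23,1) = 1124000727777607680000, c(23,2) = 4148476779335454720000.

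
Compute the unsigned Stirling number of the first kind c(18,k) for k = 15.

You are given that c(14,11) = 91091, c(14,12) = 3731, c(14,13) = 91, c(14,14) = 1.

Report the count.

@15  (15,12):3731·14+91091→143325, (15,13):91·14+3731→5005, (15,14):1·14+91→105, (15,15):0·14+1→1
@16  (16,13):5005·15+143325→218400, (16,14):105·15+5005→6580, (16,15):1·15+105→120
@17  (17,14):6580·16+218400→323680, (17,15):120·16+6580→8500
@18  (18,15):8500·17+323680→468180
Read c(18,15) = 468180.

468180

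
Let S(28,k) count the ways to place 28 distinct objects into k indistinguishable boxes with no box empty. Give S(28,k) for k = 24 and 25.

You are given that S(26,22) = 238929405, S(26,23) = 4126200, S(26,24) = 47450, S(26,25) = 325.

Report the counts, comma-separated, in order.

i=27: T(27,23)=238929405+23·4126200=333832005 | T(27,24)=4126200+24·47450=5265000 | T(27,25)=47450+25·325=55575
i=28: T(28,24)=333832005+24·5265000=460192005 | T(28,25)=5265000+25·55575=6654375
Read S(28,24) = 460192005, S(28,25) = 6654375.

460192005, 6654375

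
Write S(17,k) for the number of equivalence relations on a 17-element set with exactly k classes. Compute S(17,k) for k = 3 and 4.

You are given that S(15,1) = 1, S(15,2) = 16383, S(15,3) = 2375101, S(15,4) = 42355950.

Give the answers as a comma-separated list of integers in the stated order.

21457825, 694337290

i=16: T(16,2)=1+2·16383=32767 | T(16,3)=16383+3·2375101=7141686 | T(16,4)=2375101+4·42355950=171798901
i=17: T(17,3)=32767+3·7141686=21457825 | T(17,4)=7141686+4·171798901=694337290
Read S(17,3) = 21457825, S(17,4) = 694337290.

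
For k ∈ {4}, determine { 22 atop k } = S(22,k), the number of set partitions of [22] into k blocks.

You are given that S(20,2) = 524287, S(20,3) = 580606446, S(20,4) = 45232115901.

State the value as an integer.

727778623825

[21] T[21,3]:3*580606446+524287=1742343625 · T[21,4]:4*45232115901+580606446=181509070050
[22] T[22,4]:4*181509070050+1742343625=727778623825
Read S(22,4) = 727778623825.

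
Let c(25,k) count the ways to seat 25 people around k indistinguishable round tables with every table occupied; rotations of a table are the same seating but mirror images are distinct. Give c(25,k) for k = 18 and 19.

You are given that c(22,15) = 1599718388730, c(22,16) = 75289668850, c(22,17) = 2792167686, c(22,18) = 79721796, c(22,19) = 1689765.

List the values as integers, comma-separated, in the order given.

row 23: T[23][16]=22·75289668850+1599718388730=3256091103430  T[23][17]=22·2792167686+75289668850=136717357942  T[23][18]=22·79721796+2792167686=4546047198  T[23][19]=22·1689765+79721796=116896626
row 24: T[24][17]=23·136717357942+3256091103430=6400590336096  T[24][18]=23·4546047198+136717357942=241276443496  T[24][19]=23·116896626+4546047198=7234669596
row 25: T[25][18]=24·241276443496+6400590336096=12191224980000  T[25][19]=24·7234669596+241276443496=414908513800
Read c(25,18) = 12191224980000, c(25,19) = 414908513800.

12191224980000, 414908513800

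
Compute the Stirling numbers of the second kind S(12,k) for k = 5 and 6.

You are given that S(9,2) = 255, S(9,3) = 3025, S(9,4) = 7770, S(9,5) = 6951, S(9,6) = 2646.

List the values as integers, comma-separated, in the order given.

row 10: T[10][3]=3·3025+255=9330  T[10][4]=4·7770+3025=34105  T[10][5]=5·6951+7770=42525  T[10][6]=6·2646+6951=22827
row 11: T[11][4]=4·34105+9330=145750  T[11][5]=5·42525+34105=246730  T[11][6]=6·22827+42525=179487
row 12: T[12][5]=5·246730+145750=1379400  T[12][6]=6·179487+246730=1323652
Read S(12,5) = 1379400, S(12,6) = 1323652.

1379400, 1323652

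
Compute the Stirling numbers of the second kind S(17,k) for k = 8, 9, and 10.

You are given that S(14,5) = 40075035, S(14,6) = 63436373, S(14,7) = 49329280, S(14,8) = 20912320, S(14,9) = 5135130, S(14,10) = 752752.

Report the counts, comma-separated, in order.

20415995028, 9528822303, 2758334150

r15: T_15,6=6×63436373+40075035=420693273; T_15,7=7×49329280+63436373=408741333; T_15,8=8×20912320+49329280=216627840; T_15,9=9×5135130+20912320=67128490; T_15,10=10×752752+5135130=12662650
r16: T_16,7=7×408741333+420693273=3281882604; T_16,8=8×216627840+408741333=2141764053; T_16,9=9×67128490+216627840=820784250; T_16,10=10×12662650+67128490=193754990
r17: T_17,8=8×2141764053+3281882604=20415995028; T_17,9=9×820784250+2141764053=9528822303; T_17,10=10×193754990+820784250=2758334150
Read S(17,8) = 20415995028, S(17,9) = 9528822303, S(17,10) = 2758334150.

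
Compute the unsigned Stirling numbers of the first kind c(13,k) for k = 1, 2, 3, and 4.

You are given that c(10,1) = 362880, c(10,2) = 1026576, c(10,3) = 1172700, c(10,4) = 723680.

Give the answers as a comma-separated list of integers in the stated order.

479001600, 1486442880, 1931559552, 1414014888

r11: T_11,1=10×362880+0=3628800; T_11,2=10×1026576+362880=10628640; T_11,3=10×1172700+1026576=12753576; T_11,4=10×723680+1172700=8409500
r12: T_12,1=11×3628800+0=39916800; T_12,2=11×10628640+3628800=120543840; T_12,3=11×12753576+10628640=150917976; T_12,4=11×8409500+12753576=105258076
r13: T_13,1=12×39916800+0=479001600; T_13,2=12×120543840+39916800=1486442880; T_13,3=12×150917976+120543840=1931559552; T_13,4=12×105258076+150917976=1414014888
Read c(13,1) = 479001600, c(13,2) = 1486442880, c(13,3) = 1931559552, c(13,4) = 1414014888.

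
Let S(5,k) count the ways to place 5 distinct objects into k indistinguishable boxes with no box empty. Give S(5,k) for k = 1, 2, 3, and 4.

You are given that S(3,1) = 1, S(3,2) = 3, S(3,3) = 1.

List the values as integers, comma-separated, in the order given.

@4  (4,1):1·1+0→1, (4,2):3·2+1→7, (4,3):1·3+3→6, (4,4):0·4+1→1
@5  (5,1):1·1+0→1, (5,2):7·2+1→15, (5,3):6·3+7→25, (5,4):1·4+6→10
Read S(5,1) = 1, S(5,2) = 15, S(5,3) = 25, S(5,4) = 10.

1, 15, 25, 10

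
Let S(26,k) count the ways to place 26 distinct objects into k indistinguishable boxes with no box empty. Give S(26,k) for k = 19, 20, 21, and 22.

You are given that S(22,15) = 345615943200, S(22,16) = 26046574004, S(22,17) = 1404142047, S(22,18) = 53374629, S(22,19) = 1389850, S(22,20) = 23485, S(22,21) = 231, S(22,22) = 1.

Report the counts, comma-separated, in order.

@23  (23,16):26046574004·16+345615943200→762361127264, (23,17):1404142047·17+26046574004→49916988803, (23,18):53374629·18+1404142047→2364885369, (23,19):1389850·19+53374629→79781779, (23,20):23485·20+1389850→1859550, (23,21):231·21+23485→28336, (23,22):1·22+231→253
@24  (24,17):49916988803·17+762361127264→1610949936915, (24,18):2364885369·18+49916988803→92484925445, (24,19):79781779·19+2364885369→3880739170, (24,20):1859550·20+79781779→116972779, (24,21):28336·21+1859550→2454606, (24,22):253·22+28336→33902
@25  (25,18):92484925445·18+1610949936915→3275678594925, (25,19):3880739170·19+92484925445→166218969675, (25,20):116972779·20+3880739170→6220194750, (25,21):2454606·21+116972779→168519505, (25,22):33902·22+2454606→3200450
@26  (26,19):166218969675·19+3275678594925→6433839018750, (26,20):6220194750·20+166218969675→290622864675, (26,21):168519505·21+6220194750→9759104355, (26,22):3200450·22+168519505→238929405
Read S(26,19) = 6433839018750, S(26,20) = 290622864675, S(26,21) = 9759104355, S(26,22) = 238929405.

6433839018750, 290622864675, 9759104355, 238929405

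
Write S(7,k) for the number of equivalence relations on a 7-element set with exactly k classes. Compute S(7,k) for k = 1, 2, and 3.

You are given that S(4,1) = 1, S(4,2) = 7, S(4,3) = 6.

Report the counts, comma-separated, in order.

1, 63, 301

r5: T_5,1=1×1+0=1; T_5,2=2×7+1=15; T_5,3=3×6+7=25
r6: T_6,1=1×1+0=1; T_6,2=2×15+1=31; T_6,3=3×25+15=90
r7: T_7,1=1×1+0=1; T_7,2=2×31+1=63; T_7,3=3×90+31=301
Read S(7,1) = 1, S(7,2) = 63, S(7,3) = 301.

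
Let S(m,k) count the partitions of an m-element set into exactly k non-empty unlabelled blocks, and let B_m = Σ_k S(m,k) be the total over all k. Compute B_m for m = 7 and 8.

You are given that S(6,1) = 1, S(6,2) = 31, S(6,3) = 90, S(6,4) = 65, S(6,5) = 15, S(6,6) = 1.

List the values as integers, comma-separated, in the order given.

877, 4140

@7  (7,1):1·1+0→1, (7,2):31·2+1→63, (7,3):90·3+31→301, (7,4):65·4+90→350, (7,5):15·5+65→140, (7,6):1·6+15→21, (7,7):0·7+1→1
@8  (8,1):1·1+0→1, (8,2):63·2+1→127, (8,3):301·3+63→966, (8,4):350·4+301→1701, (8,5):140·5+350→1050, (8,6):21·6+140→266, (8,7):1·7+21→28, (8,8):0·8+1→1
B_7 = ΣS(7,k) = 1+63+301+350+140+21+1 = 877
B_8 = ΣS(8,k) = 1+127+966+1701+1050+266+28+1 = 4140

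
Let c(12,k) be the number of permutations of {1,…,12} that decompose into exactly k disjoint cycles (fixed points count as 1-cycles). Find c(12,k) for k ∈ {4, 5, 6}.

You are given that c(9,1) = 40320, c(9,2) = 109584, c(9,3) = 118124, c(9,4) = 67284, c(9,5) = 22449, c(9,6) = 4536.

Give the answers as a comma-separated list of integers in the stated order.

105258076, 45995730, 13339535

r10: T_10,2=9×109584+40320=1026576; T_10,3=9×118124+109584=1172700; T_10,4=9×67284+118124=723680; T_10,5=9×22449+67284=269325; T_10,6=9×4536+22449=63273
r11: T_11,3=10×1172700+1026576=12753576; T_11,4=10×723680+1172700=8409500; T_11,5=10×269325+723680=3416930; T_11,6=10×63273+269325=902055
r12: T_12,4=11×8409500+12753576=105258076; T_12,5=11×3416930+8409500=45995730; T_12,6=11×902055+3416930=13339535
Read c(12,4) = 105258076, c(12,5) = 45995730, c(12,6) = 13339535.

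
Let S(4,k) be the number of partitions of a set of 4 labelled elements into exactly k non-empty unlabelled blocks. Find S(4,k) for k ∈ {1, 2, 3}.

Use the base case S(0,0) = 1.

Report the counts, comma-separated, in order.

[1] T[1,1]:1*0+1=1
[2] T[2,1]:1*1+0=1 · T[2,2]:2*0+1=1
[3] T[3,1]:1*1+0=1 · T[3,2]:2*1+1=3 · T[3,3]:3*0+1=1
[4] T[4,1]:1*1+0=1 · T[4,2]:2*3+1=7 · T[4,3]:3*1+3=6
Read S(4,1) = 1, S(4,2) = 7, S(4,3) = 6.

1, 7, 6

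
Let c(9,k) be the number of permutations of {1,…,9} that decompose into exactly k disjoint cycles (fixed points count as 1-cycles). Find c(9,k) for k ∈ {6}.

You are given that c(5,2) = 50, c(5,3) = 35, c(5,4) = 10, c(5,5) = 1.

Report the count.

r6: T_6,3=5×35+50=225; T_6,4=5×10+35=85; T_6,5=5×1+10=15; T_6,6=5×0+1=1
r7: T_7,4=6×85+225=735; T_7,5=6×15+85=175; T_7,6=6×1+15=21
r8: T_8,5=7×175+735=1960; T_8,6=7×21+175=322
r9: T_9,6=8×322+1960=4536
Read c(9,6) = 4536.

4536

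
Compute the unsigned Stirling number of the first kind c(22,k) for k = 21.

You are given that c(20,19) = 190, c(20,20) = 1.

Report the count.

231

[21] T[21,20]:20*1+190=210 · T[21,21]:20*0+1=1
[22] T[22,21]:21*1+210=231
Read c(22,21) = 231.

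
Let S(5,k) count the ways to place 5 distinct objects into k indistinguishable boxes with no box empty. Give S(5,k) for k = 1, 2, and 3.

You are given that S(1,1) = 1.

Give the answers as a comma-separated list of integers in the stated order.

1, 15, 25

[2] T[2,1]:1*1+0=1 · T[2,2]:2*0+1=1
[3] T[3,1]:1*1+0=1 · T[3,2]:2*1+1=3 · T[3,3]:3*0+1=1
[4] T[4,1]:1*1+0=1 · T[4,2]:2*3+1=7 · T[4,3]:3*1+3=6
[5] T[5,1]:1*1+0=1 · T[5,2]:2*7+1=15 · T[5,3]:3*6+7=25
Read S(5,1) = 1, S(5,2) = 15, S(5,3) = 25.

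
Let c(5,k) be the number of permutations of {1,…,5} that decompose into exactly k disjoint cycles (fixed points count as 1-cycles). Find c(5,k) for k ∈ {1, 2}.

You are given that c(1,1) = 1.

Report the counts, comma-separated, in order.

24, 50

row 2: T[2][1]=1·1+0=1  T[2][2]=1·0+1=1
row 3: T[3][1]=2·1+0=2  T[3][2]=2·1+1=3
row 4: T[4][1]=3·2+0=6  T[4][2]=3·3+2=11
row 5: T[5][1]=4·6+0=24  T[5][2]=4·11+6=50
Read c(5,1) = 24, c(5,2) = 50.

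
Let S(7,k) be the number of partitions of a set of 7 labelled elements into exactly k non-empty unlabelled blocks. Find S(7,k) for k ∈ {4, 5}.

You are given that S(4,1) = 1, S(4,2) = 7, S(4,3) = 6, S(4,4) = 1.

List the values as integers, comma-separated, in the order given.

row 5: T[5][2]=2·7+1=15  T[5][3]=3·6+7=25  T[5][4]=4·1+6=10  T[5][5]=5·0+1=1
row 6: T[6][3]=3·25+15=90  T[6][4]=4·10+25=65  T[6][5]=5·1+10=15
row 7: T[7][4]=4·65+90=350  T[7][5]=5·15+65=140
Read S(7,4) = 350, S(7,5) = 140.

350, 140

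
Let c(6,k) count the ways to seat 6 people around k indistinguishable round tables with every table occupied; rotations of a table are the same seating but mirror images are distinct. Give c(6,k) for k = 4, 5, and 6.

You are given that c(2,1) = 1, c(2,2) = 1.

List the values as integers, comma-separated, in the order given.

[3] T[3,1]:2*1+0=2 · T[3,2]:2*1+1=3 · T[3,3]:2*0+1=1
[4] T[4,2]:3*3+2=11 · T[4,3]:3*1+3=6 · T[4,4]:3*0+1=1
[5] T[5,3]:4*6+11=35 · T[5,4]:4*1+6=10 · T[5,5]:4*0+1=1
[6] T[6,4]:5*10+35=85 · T[6,5]:5*1+10=15 · T[6,6]:5*0+1=1
Read c(6,4) = 85, c(6,5) = 15, c(6,6) = 1.

85, 15, 1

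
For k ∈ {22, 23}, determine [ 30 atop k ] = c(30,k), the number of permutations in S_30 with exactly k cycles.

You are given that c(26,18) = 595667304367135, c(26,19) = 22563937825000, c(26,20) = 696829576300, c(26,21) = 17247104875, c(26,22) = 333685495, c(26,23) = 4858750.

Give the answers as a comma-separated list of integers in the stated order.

7860403394108265, 207912996295875

row 27: T[27][19]=26·22563937825000+595667304367135=1182329687817135  T[27][20]=26·696829576300+22563937825000=40681506808800  T[27][21]=26·17247104875+696829576300=1145254303050  T[27][22]=26·333685495+17247104875=25922927745  T[27][23]=26·4858750+333685495=460012995
row 28: T[28][20]=27·40681506808800+1182329687817135=2280730371654735  T[28][21]=27·1145254303050+40681506808800=71603372991150  T[28][22]=27·25922927745+1145254303050=1845173352165  T[28][23]=27·460012995+25922927745=38343278610
row 29: T[29][21]=28·71603372991150+2280730371654735=4285624815406935  T[29][22]=28·1845173352165+71603372991150=123268226851770  T[29][23]=28·38343278610+1845173352165=2918785153245
row 30: T[30][22]=29·123268226851770+4285624815406935=7860403394108265  T[30][23]=29·2918785153245+123268226851770=207912996295875
Read c(30,22) = 7860403394108265, c(30,23) = 207912996295875.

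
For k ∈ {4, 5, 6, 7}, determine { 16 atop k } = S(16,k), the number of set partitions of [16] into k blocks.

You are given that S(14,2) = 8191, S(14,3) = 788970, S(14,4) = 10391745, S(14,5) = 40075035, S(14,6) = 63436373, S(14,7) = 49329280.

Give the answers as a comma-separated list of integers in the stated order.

i=15: T(15,3)=8191+3·788970=2375101 | T(15,4)=788970+4·10391745=42355950 | T(15,5)=10391745+5·40075035=210766920 | T(15,6)=40075035+6·63436373=420693273 | T(15,7)=63436373+7·49329280=408741333
i=16: T(16,4)=2375101+4·42355950=171798901 | T(16,5)=42355950+5·210766920=1096190550 | T(16,6)=210766920+6·420693273=2734926558 | T(16,7)=420693273+7·408741333=3281882604
Read S(16,4) = 171798901, S(16,5) = 1096190550, S(16,6) = 2734926558, S(16,7) = 3281882604.

171798901, 1096190550, 2734926558, 3281882604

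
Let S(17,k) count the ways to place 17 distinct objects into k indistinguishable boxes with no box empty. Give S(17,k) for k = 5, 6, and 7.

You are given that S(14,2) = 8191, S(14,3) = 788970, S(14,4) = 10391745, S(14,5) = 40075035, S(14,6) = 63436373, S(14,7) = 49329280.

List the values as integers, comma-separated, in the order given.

@15  (15,3):788970·3+8191→2375101, (15,4):10391745·4+788970→42355950, (15,5):40075035·5+10391745→210766920, (15,6):63436373·6+40075035→420693273, (15,7):49329280·7+63436373→408741333
@16  (16,4):42355950·4+2375101→171798901, (16,5):210766920·5+42355950→1096190550, (16,6):420693273·6+210766920→2734926558, (16,7):408741333·7+420693273→3281882604
@17  (17,5):1096190550·5+171798901→5652751651, (17,6):2734926558·6+1096190550→17505749898, (17,7):3281882604·7+2734926558→25708104786
Read S(17,5) = 5652751651, S(17,6) = 17505749898, S(17,7) = 25708104786.

5652751651, 17505749898, 25708104786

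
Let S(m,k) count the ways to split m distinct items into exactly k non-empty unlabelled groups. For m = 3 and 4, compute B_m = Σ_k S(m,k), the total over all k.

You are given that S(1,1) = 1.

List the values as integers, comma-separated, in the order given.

[2] T[2,1]:1*1+0=1 · T[2,2]:2*0+1=1
[3] T[3,1]:1*1+0=1 · T[3,2]:2*1+1=3 · T[3,3]:3*0+1=1
[4] T[4,1]:1*1+0=1 · T[4,2]:2*3+1=7 · T[4,3]:3*1+3=6 · T[4,4]:4*0+1=1
B_3 = ΣS(3,k) = 1+3+1 = 5
B_4 = ΣS(4,k) = 1+7+6+1 = 15

5, 15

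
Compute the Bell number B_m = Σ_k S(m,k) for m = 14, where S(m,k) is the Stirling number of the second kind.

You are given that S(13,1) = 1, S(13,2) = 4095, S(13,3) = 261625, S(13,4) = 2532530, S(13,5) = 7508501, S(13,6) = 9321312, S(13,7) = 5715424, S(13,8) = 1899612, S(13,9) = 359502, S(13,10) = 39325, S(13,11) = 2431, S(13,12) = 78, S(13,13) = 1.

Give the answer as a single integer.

190899322

row 14: T[14][1]=1·1+0=1  T[14][2]=2·4095+1=8191  T[14][3]=3·261625+4095=788970  T[14][4]=4·2532530+261625=10391745  T[14][5]=5·7508501+2532530=40075035  T[14][6]=6·9321312+7508501=63436373  T[14][7]=7·5715424+9321312=49329280  T[14][8]=8·1899612+5715424=20912320  T[14][9]=9·359502+1899612=5135130  T[14][10]=10·39325+359502=752752  T[14][11]=11·2431+39325=66066  T[14][12]=12·78+2431=3367  T[14][13]=13·1+78=91  T[14][14]=14·0+1=1
B_14 = ΣS(14,k) = 1+8191+788970+10391745+40075035+63436373+49329280+20912320+5135130+752752+66066+3367+91+1 = 190899322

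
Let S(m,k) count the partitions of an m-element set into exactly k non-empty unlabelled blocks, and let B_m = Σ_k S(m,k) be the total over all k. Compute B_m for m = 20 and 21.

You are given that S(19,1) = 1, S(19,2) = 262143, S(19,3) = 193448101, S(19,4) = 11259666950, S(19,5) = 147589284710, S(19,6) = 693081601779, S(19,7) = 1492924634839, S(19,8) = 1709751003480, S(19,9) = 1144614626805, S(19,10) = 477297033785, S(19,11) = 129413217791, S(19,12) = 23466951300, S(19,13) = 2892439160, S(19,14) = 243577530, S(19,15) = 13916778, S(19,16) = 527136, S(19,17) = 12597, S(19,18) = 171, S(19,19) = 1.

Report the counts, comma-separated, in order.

i=20: T(20,1)=0+1·1=1 | T(20,2)=1+2·262143=524287 | T(20,3)=262143+3·193448101=580606446 | T(20,4)=193448101+4·11259666950=45232115901 | T(20,5)=11259666950+5·147589284710=749206090500 | T(20,6)=147589284710+6·693081601779=4306078895384 | T(20,7)=693081601779+7·1492924634839=11143554045652 | T(20,8)=1492924634839+8·1709751003480=15170932662679 | T(20,9)=1709751003480+9·1144614626805=12011282644725 | T(20,10)=1144614626805+10·477297033785=5917584964655 | T(20,11)=477297033785+11·129413217791=1900842429486 | T(20,12)=129413217791+12·23466951300=411016633391 | T(20,13)=23466951300+13·2892439160=61068660380 | T(20,14)=2892439160+14·243577530=6302524580 | T(20,15)=243577530+15·13916778=452329200 | T(20,16)=13916778+16·527136=22350954 | T(20,17)=527136+17·12597=741285 | T(20,18)=12597+18·171=15675 | T(20,19)=171+19·1=190 | T(20,20)=1+20·0=1
i=21: T(21,1)=0+1·1=1 | T(21,2)=1+2·524287=1048575 | T(21,3)=524287+3·580606446=1742343625 | T(21,4)=580606446+4·45232115901=181509070050 | T(21,5)=45232115901+5·749206090500=3791262568401 | T(21,6)=749206090500+6·4306078895384=26585679462804 | T(21,7)=4306078895384+7·11143554045652=82310957214948 | T(21,8)=11143554045652+8·15170932662679=132511015347084 | T(21,9)=15170932662679+9·12011282644725=123272476465204 | T(21,10)=12011282644725+10·5917584964655=71187132291275 | T(21,11)=5917584964655+11·1900842429486=26826851689001 | T(21,12)=1900842429486+12·411016633391=6833042030178 | T(21,13)=411016633391+13·61068660380=1204909218331 | T(21,14)=61068660380+14·6302524580=149304004500 | T(21,15)=6302524580+15·452329200=13087462580 | T(21,16)=452329200+16·22350954=809944464 | T(21,17)=22350954+17·741285=34952799 | T(21,18)=741285+18·15675=1023435 | T(21,19)=15675+19·190=19285 | T(21,20)=190+20·1=210 | T(21,21)=1+21·0=1
B_20 = ΣS(20,k) = 1+524287+580606446+45232115901+749206090500+4306078895384+11143554045652+15170932662679+12011282644725+5917584964655+1900842429486+411016633391+61068660380+6302524580+452329200+22350954+741285+15675+190+1 = 51724158235372
B_21 = ΣS(21,k) = 1+1048575+1742343625+181509070050+3791262568401+26585679462804+82310957214948+132511015347084+123272476465204+71187132291275+26826851689001+6833042030178+1204909218331+149304004500+13087462580+809944464+34952799+1023435+19285+210+1 = 474869816156751

51724158235372, 474869816156751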